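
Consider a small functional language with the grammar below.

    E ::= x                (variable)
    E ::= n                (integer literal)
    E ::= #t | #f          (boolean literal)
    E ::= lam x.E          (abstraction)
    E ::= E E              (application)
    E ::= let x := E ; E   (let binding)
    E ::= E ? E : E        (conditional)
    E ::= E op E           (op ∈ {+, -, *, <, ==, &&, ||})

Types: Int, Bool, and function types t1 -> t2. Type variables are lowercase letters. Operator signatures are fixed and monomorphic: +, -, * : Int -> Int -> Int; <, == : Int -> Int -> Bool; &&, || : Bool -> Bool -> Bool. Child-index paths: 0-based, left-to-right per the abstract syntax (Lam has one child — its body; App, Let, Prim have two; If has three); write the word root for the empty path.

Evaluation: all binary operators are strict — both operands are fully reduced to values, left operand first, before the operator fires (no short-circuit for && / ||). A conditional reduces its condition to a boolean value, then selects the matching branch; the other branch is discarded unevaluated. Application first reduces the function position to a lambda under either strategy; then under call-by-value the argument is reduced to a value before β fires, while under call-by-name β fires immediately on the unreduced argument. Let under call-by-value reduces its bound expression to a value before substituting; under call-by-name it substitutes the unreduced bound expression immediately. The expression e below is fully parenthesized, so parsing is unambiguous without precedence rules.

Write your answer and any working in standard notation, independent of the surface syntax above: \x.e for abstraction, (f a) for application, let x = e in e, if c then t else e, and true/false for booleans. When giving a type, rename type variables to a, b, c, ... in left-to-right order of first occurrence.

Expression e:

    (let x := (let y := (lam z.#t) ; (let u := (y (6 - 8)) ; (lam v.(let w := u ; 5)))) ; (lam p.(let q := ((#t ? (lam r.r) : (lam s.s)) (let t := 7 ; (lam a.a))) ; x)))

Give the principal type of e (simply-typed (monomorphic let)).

Answer: a -> b -> Int

Derivation:
\z._ : a -> Bool
let y : a -> Bool
y : a -> Bool
  unify Int ~ Int
  unify Int ~ Int
  unify a -> Bool ~ Int -> b
  unify a ~ Int
  unify Bool ~ b
_ _ : Bool
let u : Bool
u : Bool
let w : Bool
\v._ : c -> Int
let x : c -> Int
  unify Bool ~ Bool
r : e
\r._ : e -> e
s : f
\s._ : f -> f
  unify e -> e ~ f -> f
  unify e ~ f
  unify f ~ f
let t : Int
a : g
\a._ : g -> g
  unify f -> f ~ (g -> g) -> h
  unify f ~ g -> g
  unify g -> g ~ h
_ _ : g -> g
let q : g -> g
x : c -> Int
\p._ : d -> c -> Int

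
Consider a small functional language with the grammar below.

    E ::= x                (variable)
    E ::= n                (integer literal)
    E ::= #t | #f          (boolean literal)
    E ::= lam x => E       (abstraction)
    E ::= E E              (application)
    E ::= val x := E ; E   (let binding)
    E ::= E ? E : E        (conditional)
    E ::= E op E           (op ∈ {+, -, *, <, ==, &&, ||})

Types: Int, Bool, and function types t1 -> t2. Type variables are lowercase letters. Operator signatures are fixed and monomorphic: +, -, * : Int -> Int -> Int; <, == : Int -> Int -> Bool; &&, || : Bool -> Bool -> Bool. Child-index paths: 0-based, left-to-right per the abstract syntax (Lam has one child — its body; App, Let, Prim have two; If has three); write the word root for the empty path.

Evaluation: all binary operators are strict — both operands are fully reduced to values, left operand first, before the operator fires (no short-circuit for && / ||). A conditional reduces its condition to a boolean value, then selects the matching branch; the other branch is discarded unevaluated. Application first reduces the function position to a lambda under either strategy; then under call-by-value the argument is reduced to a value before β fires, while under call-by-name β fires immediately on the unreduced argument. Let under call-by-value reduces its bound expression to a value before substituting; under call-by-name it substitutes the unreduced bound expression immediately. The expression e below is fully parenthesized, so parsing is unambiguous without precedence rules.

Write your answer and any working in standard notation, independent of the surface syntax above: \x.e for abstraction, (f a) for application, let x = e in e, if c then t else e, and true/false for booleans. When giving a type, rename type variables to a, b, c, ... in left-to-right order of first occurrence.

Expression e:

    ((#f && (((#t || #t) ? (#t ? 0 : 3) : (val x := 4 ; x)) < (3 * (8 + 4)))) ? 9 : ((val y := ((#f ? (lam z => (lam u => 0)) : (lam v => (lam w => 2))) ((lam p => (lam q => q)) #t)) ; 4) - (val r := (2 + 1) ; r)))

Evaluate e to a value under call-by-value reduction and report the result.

Answer: 1

Derivation:
step 0: (if (false && ((if (true || true) then (if true then 0 else 3) else (let x = 4 in x)) < (3 * (8 + 4)))) then 9 else ((let y = ((if false then (\z.(\u.0)) else (\v.(\w.2))) ((\p.(\q.q)) true)) in 4) - (let r = (2 + 1) in r)))
step 1: [delta@0.1.0.0] (if (false && ((if true then (if true then 0 else 3) else (let x = 4 in x)) < (3 * (8 + 4)))) then 9 else ((let y = ((if false then (\z.(\u.0)) else (\v.(\w.2))) ((\p.(\q.q)) true)) in 4) - (let r = (2 + 1) in r)))
step 2: [if@0.1.0] (if (false && ((if true then 0 else 3) < (3 * (8 + 4)))) then 9 else ((let y = ((if false then (\z.(\u.0)) else (\v.(\w.2))) ((\p.(\q.q)) true)) in 4) - (let r = (2 + 1) in r)))
step 3: [if@0.1.0] (if (false && (0 < (3 * (8 + 4)))) then 9 else ((let y = ((if false then (\z.(\u.0)) else (\v.(\w.2))) ((\p.(\q.q)) true)) in 4) - (let r = (2 + 1) in r)))
step 4: [delta@0.1.1.1] (if (false && (0 < (3 * 12))) then 9 else ((let y = ((if false then (\z.(\u.0)) else (\v.(\w.2))) ((\p.(\q.q)) true)) in 4) - (let r = (2 + 1) in r)))
step 5: [delta@0.1.1] (if (false && (0 < 36)) then 9 else ((let y = ((if false then (\z.(\u.0)) else (\v.(\w.2))) ((\p.(\q.q)) true)) in 4) - (let r = (2 + 1) in r)))
step 6: [delta@0.1] (if (false && true) then 9 else ((let y = ((if false then (\z.(\u.0)) else (\v.(\w.2))) ((\p.(\q.q)) true)) in 4) - (let r = (2 + 1) in r)))
step 7: [delta@0] (if false then 9 else ((let y = ((if false then (\z.(\u.0)) else (\v.(\w.2))) ((\p.(\q.q)) true)) in 4) - (let r = (2 + 1) in r)))
step 8: [if@root] ((let y = ((if false then (\z.(\u.0)) else (\v.(\w.2))) ((\p.(\q.q)) true)) in 4) - (let r = (2 + 1) in r))
step 9: [if@0.0.0] ((let y = ((\v.(\w.2)) ((\p.(\q.q)) true)) in 4) - (let r = (2 + 1) in r))
step 10: [beta@0.0.1] ((let y = ((\v.(\w.2)) (\q.q)) in 4) - (let r = (2 + 1) in r))
step 11: [beta@0.0] ((let y = (\w.2) in 4) - (let r = (2 + 1) in r))
step 12: [let@0] (4 - (let r = (2 + 1) in r))
step 13: [delta@1.0] (4 - (let r = 3 in r))
step 14: [let@1] (4 - 3)
step 15: [delta@root] 1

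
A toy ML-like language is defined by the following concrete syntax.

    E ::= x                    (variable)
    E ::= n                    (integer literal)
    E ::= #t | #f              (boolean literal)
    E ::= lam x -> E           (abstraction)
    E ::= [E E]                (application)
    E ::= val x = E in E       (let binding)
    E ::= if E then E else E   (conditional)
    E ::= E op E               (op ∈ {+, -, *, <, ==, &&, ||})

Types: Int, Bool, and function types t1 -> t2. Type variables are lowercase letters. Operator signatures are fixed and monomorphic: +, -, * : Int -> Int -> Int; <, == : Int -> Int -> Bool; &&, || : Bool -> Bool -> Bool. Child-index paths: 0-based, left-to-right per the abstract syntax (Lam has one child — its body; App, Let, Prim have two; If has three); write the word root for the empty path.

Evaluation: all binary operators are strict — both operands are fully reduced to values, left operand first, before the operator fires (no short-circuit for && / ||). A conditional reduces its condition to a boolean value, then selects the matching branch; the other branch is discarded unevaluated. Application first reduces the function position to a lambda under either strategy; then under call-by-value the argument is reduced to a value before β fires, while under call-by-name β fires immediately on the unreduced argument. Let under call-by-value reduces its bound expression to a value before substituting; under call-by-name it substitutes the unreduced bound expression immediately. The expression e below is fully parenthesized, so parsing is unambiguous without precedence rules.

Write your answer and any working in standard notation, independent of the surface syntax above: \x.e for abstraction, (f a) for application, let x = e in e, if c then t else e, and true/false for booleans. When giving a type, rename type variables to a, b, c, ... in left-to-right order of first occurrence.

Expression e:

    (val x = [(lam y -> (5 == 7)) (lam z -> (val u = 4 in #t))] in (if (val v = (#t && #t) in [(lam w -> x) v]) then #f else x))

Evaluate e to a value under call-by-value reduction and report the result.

Answer: false

Derivation:
step 0: (let x = ((\y.(5 == 7)) (\z.(let u = 4 in true))) in (if (let v = (true && true) in ((\w.x) v)) then false else x))
step 1: [beta@0] (let x = (5 == 7) in (if (let v = (true && true) in ((\w.x) v)) then false else x))
step 2: [delta@0] (let x = false in (if (let v = (true && true) in ((\w.x) v)) then false else x))
step 3: [let@root] (if (let v = (true && true) in ((\w.false) v)) then false else false)
step 4: [delta@0.0] (if (let v = true in ((\w.false) v)) then false else false)
step 5: [let@0] (if ((\w.false) true) then false else false)
step 6: [beta@0] (if false then false else false)
step 7: [if@root] false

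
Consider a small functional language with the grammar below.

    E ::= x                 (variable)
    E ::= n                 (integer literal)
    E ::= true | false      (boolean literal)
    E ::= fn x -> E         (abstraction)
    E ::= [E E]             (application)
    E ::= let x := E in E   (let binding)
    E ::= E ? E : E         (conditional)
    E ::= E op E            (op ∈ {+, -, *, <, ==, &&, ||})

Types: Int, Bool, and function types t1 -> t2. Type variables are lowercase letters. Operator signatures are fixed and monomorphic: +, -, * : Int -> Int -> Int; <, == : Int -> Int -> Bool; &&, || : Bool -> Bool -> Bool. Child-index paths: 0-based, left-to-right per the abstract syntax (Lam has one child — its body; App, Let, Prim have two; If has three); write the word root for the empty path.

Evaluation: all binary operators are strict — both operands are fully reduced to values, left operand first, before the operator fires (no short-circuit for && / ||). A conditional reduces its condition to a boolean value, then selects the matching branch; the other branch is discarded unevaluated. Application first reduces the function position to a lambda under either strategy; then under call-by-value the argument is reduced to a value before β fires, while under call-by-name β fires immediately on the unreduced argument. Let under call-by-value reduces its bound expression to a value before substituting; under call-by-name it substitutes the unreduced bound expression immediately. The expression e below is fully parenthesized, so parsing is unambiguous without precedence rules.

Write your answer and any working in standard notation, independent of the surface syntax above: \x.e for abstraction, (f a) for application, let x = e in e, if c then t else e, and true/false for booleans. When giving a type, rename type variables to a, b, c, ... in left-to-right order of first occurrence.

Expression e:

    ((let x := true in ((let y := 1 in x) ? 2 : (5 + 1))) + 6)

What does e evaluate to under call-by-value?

Derivation:
step 0: ((let x = true in (if (let y = 1 in x) then 2 else (5 + 1))) + 6)
step 1: [let@0] ((if (let y = 1 in true) then 2 else (5 + 1)) + 6)
step 2: [let@0.0] ((if true then 2 else (5 + 1)) + 6)
step 3: [if@0] (2 + 6)
step 4: [delta@root] 8

Answer: 8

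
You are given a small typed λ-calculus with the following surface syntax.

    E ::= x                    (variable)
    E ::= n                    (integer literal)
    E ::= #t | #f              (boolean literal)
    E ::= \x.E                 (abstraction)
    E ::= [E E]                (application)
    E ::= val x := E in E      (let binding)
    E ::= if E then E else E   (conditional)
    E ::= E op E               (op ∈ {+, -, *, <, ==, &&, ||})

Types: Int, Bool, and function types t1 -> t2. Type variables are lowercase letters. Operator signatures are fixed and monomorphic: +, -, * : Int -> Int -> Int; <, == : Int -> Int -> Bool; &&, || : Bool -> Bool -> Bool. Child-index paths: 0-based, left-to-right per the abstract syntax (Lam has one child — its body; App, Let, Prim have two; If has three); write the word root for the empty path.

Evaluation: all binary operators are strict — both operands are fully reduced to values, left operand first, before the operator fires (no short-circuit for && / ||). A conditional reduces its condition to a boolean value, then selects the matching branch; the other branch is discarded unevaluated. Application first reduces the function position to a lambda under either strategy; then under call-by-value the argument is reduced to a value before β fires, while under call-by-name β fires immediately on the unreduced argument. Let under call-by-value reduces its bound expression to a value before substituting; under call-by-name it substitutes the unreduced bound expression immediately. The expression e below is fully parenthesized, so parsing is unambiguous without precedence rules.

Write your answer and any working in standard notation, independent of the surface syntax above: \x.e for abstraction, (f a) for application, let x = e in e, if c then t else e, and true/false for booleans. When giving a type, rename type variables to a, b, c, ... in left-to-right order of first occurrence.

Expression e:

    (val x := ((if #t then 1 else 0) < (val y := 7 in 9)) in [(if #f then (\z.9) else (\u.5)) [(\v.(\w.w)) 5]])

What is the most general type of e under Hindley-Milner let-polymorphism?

Answer: Int

Trace:
  unify Bool ~ Bool
  unify Int ~ Int
  unify Int ~ Int
let y : Int
  unify Int ~ Int
let x : Bool
  unify Bool ~ Bool
\z._ : a -> Int
\u._ : b -> Int
  unify a -> Int ~ b -> Int
  unify a ~ b
  unify Int ~ Int
w : d
\w._ : d -> d
\v._ : c -> d -> d
  unify c -> d -> d ~ Int -> e
  unify c ~ Int
  unify d -> d ~ e
_ _ : d -> d
  unify b -> Int ~ (d -> d) -> f
  unify b ~ d -> d
  unify Int ~ f
_ _ : Int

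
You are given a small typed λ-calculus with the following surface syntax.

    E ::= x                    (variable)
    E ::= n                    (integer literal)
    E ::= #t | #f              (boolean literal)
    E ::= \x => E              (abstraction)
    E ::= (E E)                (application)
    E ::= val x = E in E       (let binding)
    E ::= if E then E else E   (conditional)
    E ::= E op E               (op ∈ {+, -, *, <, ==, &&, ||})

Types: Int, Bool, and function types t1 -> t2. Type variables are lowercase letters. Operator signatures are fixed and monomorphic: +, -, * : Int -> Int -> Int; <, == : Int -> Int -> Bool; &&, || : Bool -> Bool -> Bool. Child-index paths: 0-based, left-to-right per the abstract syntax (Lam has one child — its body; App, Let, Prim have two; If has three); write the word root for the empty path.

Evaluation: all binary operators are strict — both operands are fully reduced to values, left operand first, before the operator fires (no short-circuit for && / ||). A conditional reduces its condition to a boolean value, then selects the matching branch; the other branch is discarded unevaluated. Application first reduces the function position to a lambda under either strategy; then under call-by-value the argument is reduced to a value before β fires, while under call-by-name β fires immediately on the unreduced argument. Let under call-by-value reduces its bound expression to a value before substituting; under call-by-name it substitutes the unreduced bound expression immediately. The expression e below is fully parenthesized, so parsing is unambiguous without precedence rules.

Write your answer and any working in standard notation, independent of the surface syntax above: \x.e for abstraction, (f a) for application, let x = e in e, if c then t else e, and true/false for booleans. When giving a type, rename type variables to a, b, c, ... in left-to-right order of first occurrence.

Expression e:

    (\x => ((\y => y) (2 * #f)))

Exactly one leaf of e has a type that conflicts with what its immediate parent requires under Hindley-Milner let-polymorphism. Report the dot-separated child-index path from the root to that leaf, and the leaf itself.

Working:
y : b
\y._ : b -> b
  unify Int ~ Int
  unify Bool ~ Int
  FAIL: mismatch Bool ~ Int

Answer: 0.1.1 : false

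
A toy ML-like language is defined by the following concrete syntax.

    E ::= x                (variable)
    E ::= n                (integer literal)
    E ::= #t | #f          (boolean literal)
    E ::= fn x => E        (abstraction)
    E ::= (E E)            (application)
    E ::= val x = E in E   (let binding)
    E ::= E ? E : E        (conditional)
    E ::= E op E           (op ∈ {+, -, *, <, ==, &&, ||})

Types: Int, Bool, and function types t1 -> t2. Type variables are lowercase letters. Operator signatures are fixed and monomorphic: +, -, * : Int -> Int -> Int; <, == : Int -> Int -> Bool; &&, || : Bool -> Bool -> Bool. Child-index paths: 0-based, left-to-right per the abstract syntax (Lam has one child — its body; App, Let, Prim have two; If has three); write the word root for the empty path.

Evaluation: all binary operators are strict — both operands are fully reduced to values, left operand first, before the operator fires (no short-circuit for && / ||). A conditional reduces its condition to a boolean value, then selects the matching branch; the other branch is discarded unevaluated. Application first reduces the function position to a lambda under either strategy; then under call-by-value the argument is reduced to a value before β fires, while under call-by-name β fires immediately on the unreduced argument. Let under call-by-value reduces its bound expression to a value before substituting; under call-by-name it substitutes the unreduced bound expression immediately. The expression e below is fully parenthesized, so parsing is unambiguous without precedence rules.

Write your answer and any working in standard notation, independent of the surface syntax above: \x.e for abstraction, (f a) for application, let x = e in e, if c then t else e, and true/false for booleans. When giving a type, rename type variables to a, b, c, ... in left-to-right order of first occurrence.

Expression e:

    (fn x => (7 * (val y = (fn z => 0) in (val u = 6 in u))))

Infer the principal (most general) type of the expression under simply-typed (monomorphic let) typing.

Answer: a -> Int

Working:
  unify Int ~ Int
\z._ : b -> Int
let y : b -> Int
let u : Int
u : Int
  unify Int ~ Int
\x._ : a -> Int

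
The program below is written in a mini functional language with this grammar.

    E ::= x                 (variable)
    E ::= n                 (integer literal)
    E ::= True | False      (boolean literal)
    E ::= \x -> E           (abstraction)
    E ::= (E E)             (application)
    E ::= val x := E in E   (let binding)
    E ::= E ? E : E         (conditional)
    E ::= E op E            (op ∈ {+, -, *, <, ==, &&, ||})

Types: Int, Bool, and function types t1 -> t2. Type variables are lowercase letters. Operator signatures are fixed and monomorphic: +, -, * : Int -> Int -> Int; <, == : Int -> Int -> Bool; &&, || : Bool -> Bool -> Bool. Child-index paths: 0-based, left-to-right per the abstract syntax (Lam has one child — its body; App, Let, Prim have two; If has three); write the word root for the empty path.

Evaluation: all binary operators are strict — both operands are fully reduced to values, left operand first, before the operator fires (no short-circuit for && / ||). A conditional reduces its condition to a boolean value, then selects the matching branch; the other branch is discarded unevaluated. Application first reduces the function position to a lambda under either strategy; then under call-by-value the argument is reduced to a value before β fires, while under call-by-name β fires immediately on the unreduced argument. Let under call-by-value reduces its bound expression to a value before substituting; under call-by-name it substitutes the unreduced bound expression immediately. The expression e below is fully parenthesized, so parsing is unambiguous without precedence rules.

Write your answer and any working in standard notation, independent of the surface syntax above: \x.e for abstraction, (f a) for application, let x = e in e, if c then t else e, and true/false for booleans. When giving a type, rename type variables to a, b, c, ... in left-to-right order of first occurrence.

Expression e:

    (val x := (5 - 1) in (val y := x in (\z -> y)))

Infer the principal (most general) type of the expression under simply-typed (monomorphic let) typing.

Trace:
  unify Int ~ Int
  unify Int ~ Int
let x : Int
x : Int
let y : Int
y : Int
\z._ : a -> Int

Answer: a -> Int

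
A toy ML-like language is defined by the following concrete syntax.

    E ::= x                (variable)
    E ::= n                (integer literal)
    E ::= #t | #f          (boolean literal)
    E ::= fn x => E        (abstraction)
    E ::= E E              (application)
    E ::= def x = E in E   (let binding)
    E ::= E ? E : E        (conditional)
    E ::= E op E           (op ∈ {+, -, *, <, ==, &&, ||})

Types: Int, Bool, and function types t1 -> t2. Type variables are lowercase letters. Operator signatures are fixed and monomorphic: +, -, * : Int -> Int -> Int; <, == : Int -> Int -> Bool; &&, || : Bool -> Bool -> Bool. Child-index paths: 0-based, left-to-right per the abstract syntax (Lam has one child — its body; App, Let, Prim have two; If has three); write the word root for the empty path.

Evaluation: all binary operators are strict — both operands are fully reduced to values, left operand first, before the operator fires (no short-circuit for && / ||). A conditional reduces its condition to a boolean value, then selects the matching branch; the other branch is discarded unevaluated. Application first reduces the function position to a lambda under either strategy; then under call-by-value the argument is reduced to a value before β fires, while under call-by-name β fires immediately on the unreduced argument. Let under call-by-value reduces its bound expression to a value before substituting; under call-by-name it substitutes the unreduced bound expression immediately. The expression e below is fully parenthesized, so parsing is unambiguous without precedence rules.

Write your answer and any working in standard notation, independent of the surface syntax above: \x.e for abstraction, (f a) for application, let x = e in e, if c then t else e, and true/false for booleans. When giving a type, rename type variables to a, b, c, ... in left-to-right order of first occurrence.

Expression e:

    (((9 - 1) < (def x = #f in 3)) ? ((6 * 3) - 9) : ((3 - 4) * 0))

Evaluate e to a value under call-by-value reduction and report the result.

Working:
step 0: (if ((9 - 1) < (let x = false in 3)) then ((6 * 3) - 9) else ((3 - 4) * 0))
step 1: [delta@0.0] (if (8 < (let x = false in 3)) then ((6 * 3) - 9) else ((3 - 4) * 0))
step 2: [let@0.1] (if (8 < 3) then ((6 * 3) - 9) else ((3 - 4) * 0))
step 3: [delta@0] (if false then ((6 * 3) - 9) else ((3 - 4) * 0))
step 4: [if@root] ((3 - 4) * 0)
step 5: [delta@0] (-1 * 0)
step 6: [delta@root] 0

Answer: 0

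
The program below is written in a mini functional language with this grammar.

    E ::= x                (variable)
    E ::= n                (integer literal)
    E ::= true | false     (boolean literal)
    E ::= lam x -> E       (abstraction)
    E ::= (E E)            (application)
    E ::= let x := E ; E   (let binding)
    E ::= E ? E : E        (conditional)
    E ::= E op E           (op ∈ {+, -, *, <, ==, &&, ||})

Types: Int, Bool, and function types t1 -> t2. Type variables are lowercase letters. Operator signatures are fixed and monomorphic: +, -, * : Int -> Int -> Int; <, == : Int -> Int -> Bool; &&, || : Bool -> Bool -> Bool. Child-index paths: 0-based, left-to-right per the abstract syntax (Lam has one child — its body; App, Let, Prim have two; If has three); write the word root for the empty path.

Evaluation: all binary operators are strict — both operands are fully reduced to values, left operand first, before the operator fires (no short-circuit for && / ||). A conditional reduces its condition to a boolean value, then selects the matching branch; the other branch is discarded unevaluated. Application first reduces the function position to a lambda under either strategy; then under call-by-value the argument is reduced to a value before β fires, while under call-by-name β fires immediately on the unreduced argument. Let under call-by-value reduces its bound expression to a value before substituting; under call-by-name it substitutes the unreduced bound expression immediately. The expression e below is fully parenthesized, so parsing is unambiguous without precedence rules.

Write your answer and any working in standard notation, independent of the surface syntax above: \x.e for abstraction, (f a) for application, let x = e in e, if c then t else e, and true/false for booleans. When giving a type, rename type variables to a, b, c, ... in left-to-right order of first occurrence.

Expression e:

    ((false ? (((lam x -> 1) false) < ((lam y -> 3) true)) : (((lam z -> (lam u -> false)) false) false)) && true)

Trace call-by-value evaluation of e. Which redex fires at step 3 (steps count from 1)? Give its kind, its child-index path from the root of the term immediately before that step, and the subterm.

Trace:
step 0: ((if false then (((\x.1) false) < ((\y.3) true)) else (((\z.(\u.false)) false) false)) && true)
step 1: [if@0] ((((\z.(\u.false)) false) false) && true)
step 2: [beta@0.0] (((\u.false) false) && true)
step 3: [beta@0] (false && true)

Answer: beta at 0 : ((\u.false) false)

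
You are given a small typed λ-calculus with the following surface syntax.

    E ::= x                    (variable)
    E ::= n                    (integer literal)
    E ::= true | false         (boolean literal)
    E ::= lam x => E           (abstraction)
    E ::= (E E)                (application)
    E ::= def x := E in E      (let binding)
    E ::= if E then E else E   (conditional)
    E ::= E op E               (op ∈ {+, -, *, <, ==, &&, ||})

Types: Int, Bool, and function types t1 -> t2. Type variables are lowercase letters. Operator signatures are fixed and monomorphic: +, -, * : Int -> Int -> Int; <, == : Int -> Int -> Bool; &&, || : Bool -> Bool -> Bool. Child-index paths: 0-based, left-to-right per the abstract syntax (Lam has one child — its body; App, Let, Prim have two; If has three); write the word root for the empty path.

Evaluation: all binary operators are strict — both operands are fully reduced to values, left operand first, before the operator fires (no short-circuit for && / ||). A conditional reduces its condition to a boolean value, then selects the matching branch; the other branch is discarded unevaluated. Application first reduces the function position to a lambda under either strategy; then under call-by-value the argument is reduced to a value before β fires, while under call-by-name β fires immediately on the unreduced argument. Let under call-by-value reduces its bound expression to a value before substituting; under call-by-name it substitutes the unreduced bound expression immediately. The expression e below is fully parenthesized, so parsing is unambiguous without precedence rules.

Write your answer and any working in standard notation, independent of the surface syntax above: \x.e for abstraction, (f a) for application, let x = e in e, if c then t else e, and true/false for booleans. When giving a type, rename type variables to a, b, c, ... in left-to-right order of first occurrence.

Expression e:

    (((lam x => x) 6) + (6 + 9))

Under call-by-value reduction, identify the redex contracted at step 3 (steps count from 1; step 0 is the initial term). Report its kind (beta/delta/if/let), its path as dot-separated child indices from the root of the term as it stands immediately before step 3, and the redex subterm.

Answer: delta at root : (6 + 15)

Derivation:
step 0: (((\x.x) 6) + (6 + 9))
step 1: [beta@0] (6 + (6 + 9))
step 2: [delta@1] (6 + 15)
step 3: [delta@root] 21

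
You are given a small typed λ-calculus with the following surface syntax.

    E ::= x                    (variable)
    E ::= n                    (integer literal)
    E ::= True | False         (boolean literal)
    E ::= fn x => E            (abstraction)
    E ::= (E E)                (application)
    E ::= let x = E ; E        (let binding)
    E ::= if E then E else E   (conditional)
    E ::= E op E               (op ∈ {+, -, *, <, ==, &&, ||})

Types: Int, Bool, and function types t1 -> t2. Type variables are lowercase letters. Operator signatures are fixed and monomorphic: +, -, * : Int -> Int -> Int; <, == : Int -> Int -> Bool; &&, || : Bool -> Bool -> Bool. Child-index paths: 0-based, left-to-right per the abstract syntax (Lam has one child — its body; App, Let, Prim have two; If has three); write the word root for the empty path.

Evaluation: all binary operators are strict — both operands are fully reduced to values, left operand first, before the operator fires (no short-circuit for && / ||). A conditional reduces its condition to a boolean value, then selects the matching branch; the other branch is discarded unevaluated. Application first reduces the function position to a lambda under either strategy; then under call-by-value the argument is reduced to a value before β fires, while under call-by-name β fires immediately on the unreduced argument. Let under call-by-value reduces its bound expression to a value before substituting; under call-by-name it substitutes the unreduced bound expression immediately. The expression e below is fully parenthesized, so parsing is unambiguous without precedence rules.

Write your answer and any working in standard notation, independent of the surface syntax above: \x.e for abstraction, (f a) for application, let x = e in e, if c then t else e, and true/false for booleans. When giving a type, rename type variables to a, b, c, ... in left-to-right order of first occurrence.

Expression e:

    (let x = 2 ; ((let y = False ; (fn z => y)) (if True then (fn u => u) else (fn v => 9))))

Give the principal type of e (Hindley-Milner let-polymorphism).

Answer: Bool

Working:
let x : Int
let y : Bool
y : Bool
\z._ : a -> Bool
  unify Bool ~ Bool
u : b
\u._ : b -> b
\v._ : c -> Int
  unify b -> b ~ c -> Int
  unify b ~ c
  unify c ~ Int
  unify a -> Bool ~ (Int -> Int) -> d
  unify a ~ Int -> Int
  unify Bool ~ d
_ _ : Bool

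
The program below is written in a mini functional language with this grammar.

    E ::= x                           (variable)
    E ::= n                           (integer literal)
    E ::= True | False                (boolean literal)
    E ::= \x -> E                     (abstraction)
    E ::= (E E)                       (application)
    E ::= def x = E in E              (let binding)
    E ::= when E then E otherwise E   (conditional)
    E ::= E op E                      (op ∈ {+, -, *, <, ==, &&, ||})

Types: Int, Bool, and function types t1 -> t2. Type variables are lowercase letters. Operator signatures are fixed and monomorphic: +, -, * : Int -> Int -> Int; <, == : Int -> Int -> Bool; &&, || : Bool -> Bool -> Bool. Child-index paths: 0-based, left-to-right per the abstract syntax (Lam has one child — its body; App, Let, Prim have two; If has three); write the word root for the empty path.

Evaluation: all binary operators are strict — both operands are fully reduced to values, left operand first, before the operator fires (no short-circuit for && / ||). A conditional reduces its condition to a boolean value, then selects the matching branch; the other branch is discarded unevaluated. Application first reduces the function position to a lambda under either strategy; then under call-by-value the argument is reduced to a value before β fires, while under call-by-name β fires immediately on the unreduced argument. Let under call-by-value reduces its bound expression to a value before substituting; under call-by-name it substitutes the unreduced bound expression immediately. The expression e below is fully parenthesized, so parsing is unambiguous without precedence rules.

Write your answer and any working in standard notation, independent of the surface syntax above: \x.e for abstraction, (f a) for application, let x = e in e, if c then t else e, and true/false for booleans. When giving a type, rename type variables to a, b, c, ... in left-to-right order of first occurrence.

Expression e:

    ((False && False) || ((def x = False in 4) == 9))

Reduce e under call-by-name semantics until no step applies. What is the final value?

Derivation:
step 0: ((false && false) || ((let x = false in 4) == 9))
step 1: [delta@0] (false || ((let x = false in 4) == 9))
step 2: [let@1.0] (false || (4 == 9))
step 3: [delta@1] (false || false)
step 4: [delta@root] false

Answer: false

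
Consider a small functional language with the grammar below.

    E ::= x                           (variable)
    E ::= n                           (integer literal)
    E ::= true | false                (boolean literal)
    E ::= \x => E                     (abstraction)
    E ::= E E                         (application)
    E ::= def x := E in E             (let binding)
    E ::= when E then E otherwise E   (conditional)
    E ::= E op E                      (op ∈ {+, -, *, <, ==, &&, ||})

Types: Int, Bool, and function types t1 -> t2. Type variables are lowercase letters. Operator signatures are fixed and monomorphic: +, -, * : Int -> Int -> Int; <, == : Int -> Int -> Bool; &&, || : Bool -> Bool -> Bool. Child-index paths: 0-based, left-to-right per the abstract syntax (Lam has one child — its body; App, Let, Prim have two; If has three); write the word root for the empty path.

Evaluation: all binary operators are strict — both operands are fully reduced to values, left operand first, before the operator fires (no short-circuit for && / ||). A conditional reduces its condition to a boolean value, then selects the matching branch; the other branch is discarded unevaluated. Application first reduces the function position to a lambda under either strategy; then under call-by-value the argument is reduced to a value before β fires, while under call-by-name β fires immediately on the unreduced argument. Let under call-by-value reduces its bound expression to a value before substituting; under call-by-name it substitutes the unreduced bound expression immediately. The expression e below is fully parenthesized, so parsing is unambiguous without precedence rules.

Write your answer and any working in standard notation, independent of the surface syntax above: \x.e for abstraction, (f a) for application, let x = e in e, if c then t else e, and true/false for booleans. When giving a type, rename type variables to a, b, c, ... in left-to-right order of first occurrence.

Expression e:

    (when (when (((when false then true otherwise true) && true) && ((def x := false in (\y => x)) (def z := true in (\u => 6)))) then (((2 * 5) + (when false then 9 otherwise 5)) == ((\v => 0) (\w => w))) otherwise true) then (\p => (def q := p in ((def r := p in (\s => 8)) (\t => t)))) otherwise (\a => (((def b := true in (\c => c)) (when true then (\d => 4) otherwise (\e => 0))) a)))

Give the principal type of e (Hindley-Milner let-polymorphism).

Derivation:
  unify Bool ~ Bool
  unify Bool ~ Bool
  unify Bool ~ Bool
  unify Bool ~ Bool
  unify Bool ~ Bool
let x : Bool
x : Bool
\y._ : a -> Bool
let z : Bool
\u._ : b -> Int
  unify a -> Bool ~ (b -> Int) -> c
  unify a ~ b -> Int
  unify Bool ~ c
_ _ : Bool
  unify Bool ~ Bool
  unify Bool ~ Bool
  unify Int ~ Int
  unify Int ~ Int
  unify Int ~ Int
  unify Bool ~ Bool
  unify Int ~ Int
  unify Int ~ Int
  unify Int ~ Int
\v._ : d -> Int
w : e
\w._ : e -> e
  unify d -> Int ~ (e -> e) -> f
  unify d ~ e -> e
  unify Int ~ f
_ _ : Int
  unify Int ~ Int
  unify Bool ~ Bool
  unify Bool ~ Bool
p : g
let q : g
p : g
let r : g
\s._ : h -> Int
t : i
\t._ : i -> i
  unify h -> Int ~ (i -> i) -> j
  unify h ~ i -> i
  unify Int ~ j
_ _ : Int
\p._ : g -> Int
let b : Bool
c : l
\c._ : l -> l
  unify Bool ~ Bool
\d._ : m -> Int
\e._ : n -> Int
  unify m -> Int ~ n -> Int
  unify m ~ n
  unify Int ~ Int
  unify l -> l ~ (n -> Int) -> o
  unify l ~ n -> Int
  unify n -> Int ~ o
_ _ : n -> Int
a : k
  unify n -> Int ~ k -> p
  unify n ~ k
  unify Int ~ p
_ _ : Int
\a._ : k -> Int
  unify g -> Int ~ k -> Int
  unify g ~ k
  unify Int ~ Int

Answer: a -> Int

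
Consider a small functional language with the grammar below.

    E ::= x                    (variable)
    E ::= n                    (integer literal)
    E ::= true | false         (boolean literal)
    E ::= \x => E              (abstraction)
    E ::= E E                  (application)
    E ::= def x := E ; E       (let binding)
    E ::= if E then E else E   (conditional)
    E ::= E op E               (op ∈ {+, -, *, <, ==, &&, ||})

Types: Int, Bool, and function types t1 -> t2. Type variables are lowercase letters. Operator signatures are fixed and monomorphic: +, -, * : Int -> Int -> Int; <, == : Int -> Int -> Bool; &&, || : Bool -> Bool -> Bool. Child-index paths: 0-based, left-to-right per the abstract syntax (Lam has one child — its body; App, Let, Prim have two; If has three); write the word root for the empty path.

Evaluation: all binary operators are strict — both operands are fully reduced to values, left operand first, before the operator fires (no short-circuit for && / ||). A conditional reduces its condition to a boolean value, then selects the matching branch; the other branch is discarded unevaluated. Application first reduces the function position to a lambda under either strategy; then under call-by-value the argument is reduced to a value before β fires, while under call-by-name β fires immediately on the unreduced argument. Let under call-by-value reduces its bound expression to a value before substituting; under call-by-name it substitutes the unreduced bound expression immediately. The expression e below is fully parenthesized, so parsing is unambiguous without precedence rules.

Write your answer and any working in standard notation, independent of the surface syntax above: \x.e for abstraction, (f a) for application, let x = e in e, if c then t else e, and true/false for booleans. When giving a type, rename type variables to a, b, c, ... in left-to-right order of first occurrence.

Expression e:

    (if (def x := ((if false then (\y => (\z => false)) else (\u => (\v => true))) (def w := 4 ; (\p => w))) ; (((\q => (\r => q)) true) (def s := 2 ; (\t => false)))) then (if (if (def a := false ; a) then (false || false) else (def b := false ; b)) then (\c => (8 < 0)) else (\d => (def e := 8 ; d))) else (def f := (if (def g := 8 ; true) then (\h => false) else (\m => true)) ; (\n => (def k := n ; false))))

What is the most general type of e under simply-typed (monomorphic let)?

Trace:
  unify Bool ~ Bool
\z._ : b -> Bool
\y._ : a -> b -> Bool
\v._ : d -> Bool
\u._ : c -> d -> Bool
  unify a -> b -> Bool ~ c -> d -> Bool
  unify a ~ c
  unify b -> Bool ~ d -> Bool
  unify b ~ d
  unify Bool ~ Bool
let w : Int
w : Int
\p._ : e -> Int
  unify c -> d -> Bool ~ (e -> Int) -> f
  unify c ~ e -> Int
  unify d -> Bool ~ f
_ _ : d -> Bool
let x : d -> Bool
q : g
\r._ : h -> g
\q._ : g -> h -> g
  unify g -> h -> g ~ Bool -> i
  unify g ~ Bool
  unify h -> Bool ~ i
_ _ : h -> Bool
let s : Int
\t._ : j -> Bool
  unify h -> Bool ~ (j -> Bool) -> k
  unify h ~ j -> Bool
  unify Bool ~ k
_ _ : Bool
  unify Bool ~ Bool
let a : Bool
a : Bool
  unify Bool ~ Bool
  unify Bool ~ Bool
  unify Bool ~ Bool
let b : Bool
b : Bool
  unify Bool ~ Bool
  unify Bool ~ Bool
  unify Int ~ Int
  unify Int ~ Int
\c._ : l -> Bool
let e : Int
d : m
\d._ : m -> m
  unify l -> Bool ~ m -> m
  unify l ~ m
  unify Bool ~ m
let g : Int
  unify Bool ~ Bool
\h._ : n -> Bool
\m._ : o -> Bool
  unify n -> Bool ~ o -> Bool
  unify n ~ o
  unify Bool ~ Bool
let f : o -> Bool
n : p
let k : p
\n._ : p -> Bool
  unify Bool -> Bool ~ p -> Bool
  unify Bool ~ p
  unify Bool ~ Bool

Answer: Bool -> Bool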